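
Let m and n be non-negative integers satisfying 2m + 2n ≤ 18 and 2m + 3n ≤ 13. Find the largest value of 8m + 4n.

48

(m,n)=(6,0): 2·6+2·0=12≤18, 2·6+3·0=12≤13, objective 48.
(m,n)=(5,1): 2·5+2·1=12≤18, 2·5+3·1=13≤13, objective 44.
(m,n)=(5,0): 2·5+2·0=10≤18, 2·5+3·0=10≤13, objective 40.
No feasible integer point exceeds 48.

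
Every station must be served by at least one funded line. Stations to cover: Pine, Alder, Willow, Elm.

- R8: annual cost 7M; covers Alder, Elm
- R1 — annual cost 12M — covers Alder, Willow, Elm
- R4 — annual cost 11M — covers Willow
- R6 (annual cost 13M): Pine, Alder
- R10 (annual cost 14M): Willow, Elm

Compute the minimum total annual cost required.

25

Choose R1 and R6: together they cover Pine, Alder, Willow, Elm — every station.
Total annual cost: 12 + 13 = 25.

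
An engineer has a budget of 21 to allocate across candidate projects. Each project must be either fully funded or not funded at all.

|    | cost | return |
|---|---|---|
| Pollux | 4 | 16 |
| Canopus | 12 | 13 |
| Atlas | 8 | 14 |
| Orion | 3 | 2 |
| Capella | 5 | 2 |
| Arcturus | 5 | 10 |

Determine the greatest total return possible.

Take Pollux, Atlas, Orion, and Arcturus: cost 4 + 8 + 3 + 5 = 20 ≤ 21, return 16 + 14 + 2 + 10 = 42.
No other feasible combination does better.

42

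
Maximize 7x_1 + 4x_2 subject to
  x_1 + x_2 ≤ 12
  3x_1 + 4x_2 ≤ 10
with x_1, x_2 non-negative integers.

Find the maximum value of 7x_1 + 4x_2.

21

The continuous relaxation peaks at (3.33, 0) with value 23.33; rounding to a feasible lattice point costs some objective.
(x_1,x_2)=(3,0): 1·3+1·0=3≤12, 3·3+4·0=9≤10, objective 21.
(x_1,x_2)=(2,1): 1·2+1·1=3≤12, 3·2+4·1=10≤10, objective 18.
(x_1,x_2)=(2,0): 1·2+1·0=2≤12, 3·2+4·0=6≤10, objective 14.
The best lattice point is (3,0), giving 21.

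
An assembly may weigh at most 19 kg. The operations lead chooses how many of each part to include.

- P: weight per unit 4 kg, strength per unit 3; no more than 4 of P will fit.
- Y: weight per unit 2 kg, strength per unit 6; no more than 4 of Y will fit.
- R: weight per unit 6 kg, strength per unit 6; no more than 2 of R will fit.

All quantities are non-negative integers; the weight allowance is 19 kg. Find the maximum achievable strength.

Take 1×P, 4×Y, and 1×R: weight 18 ≤ 19, strength 1·3 + 4·6 + 1·6 = 33.
Y has the best ratio (6/2) and is taken to its limit of 4; remaining capacity is filled optimally with the others.

33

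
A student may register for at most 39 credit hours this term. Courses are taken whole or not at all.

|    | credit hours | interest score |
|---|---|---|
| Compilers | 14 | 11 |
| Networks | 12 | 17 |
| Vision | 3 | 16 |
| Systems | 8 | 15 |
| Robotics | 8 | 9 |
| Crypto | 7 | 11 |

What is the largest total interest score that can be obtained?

Allowing fractional choices, the relaxed optimum would be about 68.8, but courses are indivisible.
Networks + Vision + Systems + Robotics + Crypto: credit hours 12 + 3 + 8 + 8 + 7 = 38 ≤ 39, interest score 17 + 16 + 15 + 9 + 11 = 68.
Compilers + Networks + Vision + Systems: credit hours 14 + 12 + 3 + 8 = 37 ≤ 39, interest score 11 + 17 + 16 + 15 = 59.
Networks + Vision + Systems + Crypto: credit hours 12 + 3 + 8 + 7 = 30 ≤ 39, interest score 17 + 16 + 15 + 11 = 59.
Best is Networks, Vision, Systems, Robotics, and Crypto with total interest score 68.

68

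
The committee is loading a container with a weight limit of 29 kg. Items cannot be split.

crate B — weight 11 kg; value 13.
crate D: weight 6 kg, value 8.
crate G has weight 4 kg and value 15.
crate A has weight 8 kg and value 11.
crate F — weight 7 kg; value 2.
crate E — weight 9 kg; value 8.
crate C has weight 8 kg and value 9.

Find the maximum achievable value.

crate B + crate D + crate G + crate A: weight 11 + 6 + 4 + 8 = 29 ≤ 29, value 13 + 8 + 15 + 11 = 47.
crate B + crate D + crate G + crate C: weight 11 + 6 + 4 + 8 = 29 ≤ 29, value 13 + 8 + 15 + 9 = 45.
Best is crate B, crate D, crate G, and crate A with total value 47.

47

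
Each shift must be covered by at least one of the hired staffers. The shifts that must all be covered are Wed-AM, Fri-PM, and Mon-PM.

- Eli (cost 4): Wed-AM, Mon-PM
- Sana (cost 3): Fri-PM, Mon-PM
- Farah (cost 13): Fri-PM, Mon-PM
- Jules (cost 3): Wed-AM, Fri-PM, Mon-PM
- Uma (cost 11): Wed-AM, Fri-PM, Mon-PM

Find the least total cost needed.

This is an integer covering problem.
Jules alone covers Wed-AM, Fri-PM, Mon-PM — every shift.
Total cost: 3.
No cover costs less than 3.

3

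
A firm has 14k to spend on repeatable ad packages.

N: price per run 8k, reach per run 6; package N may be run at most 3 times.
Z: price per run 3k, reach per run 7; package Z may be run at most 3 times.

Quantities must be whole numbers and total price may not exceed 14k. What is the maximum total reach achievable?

Take 3×Z: price 9 ≤ 14, reach 3·7 = 21.
Z has the best ratio (7/3) and is taken to its limit of 3; remaining capacity is filled optimally with the others.

21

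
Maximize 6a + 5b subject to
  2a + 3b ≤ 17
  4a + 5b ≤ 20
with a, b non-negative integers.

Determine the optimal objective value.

30

(a,b)=(5,0): 2·5+3·0=10≤17, 4·5+5·0=20≤20, objective 30.
(a,b)=(4,0): 2·4+3·0=8≤17, 4·4+5·0=16≤20, objective 24.
Maximum is 30 at (a,b)=(5,0).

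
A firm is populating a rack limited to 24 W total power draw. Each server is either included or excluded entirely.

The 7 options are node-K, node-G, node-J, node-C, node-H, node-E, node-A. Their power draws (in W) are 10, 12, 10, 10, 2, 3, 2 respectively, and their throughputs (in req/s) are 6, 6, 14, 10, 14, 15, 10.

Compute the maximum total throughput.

This is a 0-1 knapsack instance.
Take node-J, node-H, node-E, and node-A: power draw 10 + 2 + 3 + 2 = 17 ≤ 24, throughput 14 + 14 + 15 + 10 = 53.
No other feasible combination does better.

53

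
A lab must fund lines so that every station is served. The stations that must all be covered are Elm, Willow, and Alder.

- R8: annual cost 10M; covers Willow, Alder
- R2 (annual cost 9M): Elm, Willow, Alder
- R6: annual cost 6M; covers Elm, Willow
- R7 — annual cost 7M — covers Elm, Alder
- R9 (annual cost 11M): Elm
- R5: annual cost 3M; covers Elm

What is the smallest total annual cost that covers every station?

9

This is an integer covering problem.
R2 alone covers Elm, Willow, Alder — every station.
Total annual cost: 9.
No cover costs less than 9.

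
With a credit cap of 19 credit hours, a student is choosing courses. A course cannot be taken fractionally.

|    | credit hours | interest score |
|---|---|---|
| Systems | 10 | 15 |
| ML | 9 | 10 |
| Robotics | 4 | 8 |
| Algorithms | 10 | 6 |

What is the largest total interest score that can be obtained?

Allowing fractional choices, the relaxed optimum would be about 28.6, but courses are indivisible.
Systems + ML: credit hours 10 + 9 = 19 ≤ 19, interest score 15 + 10 = 25.
Systems + Robotics: credit hours 10 + 4 = 14 ≤ 19, interest score 15 + 8 = 23.
ML + Robotics: credit hours 9 + 4 = 13 ≤ 19, interest score 10 + 8 = 18.
Best is Systems and ML with total interest score 25.

25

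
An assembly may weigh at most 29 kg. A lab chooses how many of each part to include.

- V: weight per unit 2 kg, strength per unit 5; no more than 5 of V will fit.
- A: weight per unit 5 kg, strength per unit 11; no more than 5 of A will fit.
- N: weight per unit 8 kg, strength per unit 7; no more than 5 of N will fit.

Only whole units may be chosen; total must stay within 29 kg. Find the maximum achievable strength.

4×V and 4×A: weight 28 ≤ 29, strength 4·5 + 4·11 = 64.
2×V and 5×A: weight 29 ≤ 29, strength 2·5 + 5·11 = 65.
Best is 65.

65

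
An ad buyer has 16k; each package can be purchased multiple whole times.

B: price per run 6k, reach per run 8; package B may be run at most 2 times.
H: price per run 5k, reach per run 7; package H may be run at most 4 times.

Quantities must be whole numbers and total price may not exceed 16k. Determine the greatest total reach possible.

Take 1×B and 2×H: price 16 ≤ 16, reach 1·8 + 2·7 = 22.
No other integer combination yields more.

22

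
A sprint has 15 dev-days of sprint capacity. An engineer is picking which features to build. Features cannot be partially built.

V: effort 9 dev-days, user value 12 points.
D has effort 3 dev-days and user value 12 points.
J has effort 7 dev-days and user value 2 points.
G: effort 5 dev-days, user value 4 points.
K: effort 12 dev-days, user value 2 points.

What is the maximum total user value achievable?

24

Allowing fractional choices, the relaxed optimum would be about 26.4, but features are indivisible.
D + J + G: effort 3 + 7 + 5 = 15 ≤ 15, user value 12 + 2 + 4 = 18.
D + G: effort 3 + 5 = 8 ≤ 15, user value 12 + 4 = 16.
V + D: effort 9 + 3 = 12 ≤ 15, user value 12 + 12 = 24.
Best is V and D with total user value 24.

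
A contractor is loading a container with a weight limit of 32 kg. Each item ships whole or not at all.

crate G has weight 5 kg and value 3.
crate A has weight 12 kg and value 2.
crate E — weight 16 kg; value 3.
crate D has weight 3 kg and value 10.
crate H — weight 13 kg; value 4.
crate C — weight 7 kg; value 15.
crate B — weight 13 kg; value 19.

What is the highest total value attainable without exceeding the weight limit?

crate G + crate D + crate C + crate B: weight 5 + 3 + 7 + 13 = 28 ≤ 32, value 3 + 10 + 15 + 19 = 47.
crate G + crate C + crate B: weight 5 + 7 + 13 = 25 ≤ 32, value 3 + 15 + 19 = 37.
crate D + crate C + crate B: weight 3 + 7 + 13 = 23 ≤ 32, value 10 + 15 + 19 = 44.
Best is crate G, crate D, crate C, and crate B with total value 47.

47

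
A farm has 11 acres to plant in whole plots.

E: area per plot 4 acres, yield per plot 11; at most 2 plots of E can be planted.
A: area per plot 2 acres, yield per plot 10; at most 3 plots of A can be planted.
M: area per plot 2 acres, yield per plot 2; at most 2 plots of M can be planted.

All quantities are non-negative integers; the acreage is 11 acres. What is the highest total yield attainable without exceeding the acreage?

41

A has the best ratio (10/2); taking only A gives at most 3×10 = 30 (stopped by the supply cap of 3).
Mixing does better — 1×E and 3×A: area 10 ≤ 11, yield 1·11 + 3·10 = 41.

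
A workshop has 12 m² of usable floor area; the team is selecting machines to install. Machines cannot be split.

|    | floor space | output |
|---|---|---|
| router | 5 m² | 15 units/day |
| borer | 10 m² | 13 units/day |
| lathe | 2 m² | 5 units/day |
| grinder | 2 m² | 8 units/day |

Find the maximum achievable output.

28

router + lathe + grinder: floor space 5 + 2 + 2 = 9 ≤ 12, output 15 + 5 + 8 = 28.
borer + grinder: floor space 10 + 2 = 12 ≤ 12, output 13 + 8 = 21.
router + grinder: floor space 5 + 2 = 7 ≤ 12, output 15 + 8 = 23.
Best is router, lathe, and grinder with total output 28.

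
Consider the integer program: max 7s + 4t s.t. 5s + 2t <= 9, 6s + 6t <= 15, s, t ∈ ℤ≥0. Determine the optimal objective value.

The continuous relaxation peaks at (1.33, 1.17) with value 14.00; rounding to a feasible lattice point costs some objective.
(s,t)=(1,1): 5·1+2·1=7≤9, 6·1+6·1=12≤15, objective 11.
(s,t)=(0,2): 5·0+2·2=4≤9, 6·0+6·2=12≤15, objective 8.
(s,t)=(1,0): 5·1+2·0=5≤9, 6·1+6·0=6≤15, objective 7.
No feasible integer point exceeds 11.

11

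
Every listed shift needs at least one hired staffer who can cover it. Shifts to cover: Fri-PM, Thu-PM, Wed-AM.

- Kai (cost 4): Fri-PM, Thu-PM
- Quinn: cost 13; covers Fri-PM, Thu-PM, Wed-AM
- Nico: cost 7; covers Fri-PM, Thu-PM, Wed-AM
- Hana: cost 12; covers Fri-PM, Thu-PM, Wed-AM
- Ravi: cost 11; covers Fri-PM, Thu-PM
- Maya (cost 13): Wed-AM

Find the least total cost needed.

The greedy cost-per-new-shift heuristic would pick Kai and Nico for 11, but a cheaper cover exists.
Nico alone covers Fri-PM, Thu-PM, Wed-AM — every shift.
Total cost: 7.
No cover costs less than 7.

7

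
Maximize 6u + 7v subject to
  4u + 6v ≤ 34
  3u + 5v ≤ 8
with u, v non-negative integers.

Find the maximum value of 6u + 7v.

13

The continuous relaxation peaks at (2.67, 0) with value 16.00; rounding to a feasible lattice point costs some objective.
(u,v)=(1,1) is feasible, giving 13.
(u,v)=(2,0) is feasible, giving 12.
(u,v)=(0,1) is feasible, giving 7.
Maximum is 13 at (u,v)=(1,1).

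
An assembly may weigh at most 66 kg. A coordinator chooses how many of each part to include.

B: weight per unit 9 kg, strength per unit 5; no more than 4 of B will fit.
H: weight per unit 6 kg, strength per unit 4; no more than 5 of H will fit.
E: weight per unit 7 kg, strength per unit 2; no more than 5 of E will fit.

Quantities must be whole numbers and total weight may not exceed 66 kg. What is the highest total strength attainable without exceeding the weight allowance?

40

4×B and 5×H: weight 66 ≤ 66, strength 4·5 + 5·4 = 40.
3×B, 5×H, and 1×E: weight 64 ≤ 66, strength 3·5 + 5·4 + 1·2 = 37.
Best is 40.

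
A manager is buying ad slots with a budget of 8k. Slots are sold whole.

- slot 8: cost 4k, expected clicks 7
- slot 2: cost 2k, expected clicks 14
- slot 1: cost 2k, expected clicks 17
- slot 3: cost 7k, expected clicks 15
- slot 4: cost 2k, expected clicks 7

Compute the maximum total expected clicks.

38

This is an integer program with binary decision variables.
Take slot 2, slot 1, and slot 4: cost 2 + 2 + 2 = 6 ≤ 8, expected clicks 14 + 17 + 7 = 38.
No feasible combination exceeds this.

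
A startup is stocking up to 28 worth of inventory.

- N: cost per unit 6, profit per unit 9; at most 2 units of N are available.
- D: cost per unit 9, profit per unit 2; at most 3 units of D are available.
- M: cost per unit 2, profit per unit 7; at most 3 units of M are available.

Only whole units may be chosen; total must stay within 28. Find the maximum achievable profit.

This is a bounded integer knapsack.
Take 2×N, 1×D, and 3×M: cost 27 ≤ 28, profit 2·9 + 1·2 + 3·7 = 41.
M has the best ratio (7/2) and is taken to its limit of 3; remaining capacity is filled optimally with the others.

41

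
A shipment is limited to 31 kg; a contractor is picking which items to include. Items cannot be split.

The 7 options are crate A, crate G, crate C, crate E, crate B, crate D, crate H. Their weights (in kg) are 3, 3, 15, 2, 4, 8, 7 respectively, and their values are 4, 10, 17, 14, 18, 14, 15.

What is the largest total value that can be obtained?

75

Take crate A, crate G, crate E, crate B, crate D, and crate H: weight 3 + 3 + 2 + 4 + 8 + 7 = 27 ≤ 31, value 4 + 10 + 14 + 18 + 14 + 15 = 75.
No other feasible combination does better.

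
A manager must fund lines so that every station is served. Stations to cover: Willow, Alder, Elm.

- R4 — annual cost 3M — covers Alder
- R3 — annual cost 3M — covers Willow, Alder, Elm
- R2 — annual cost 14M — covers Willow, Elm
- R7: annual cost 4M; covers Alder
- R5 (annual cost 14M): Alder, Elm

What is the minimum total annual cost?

3

This is an integer covering problem.
R3 alone covers Willow, Alder, Elm — every station.
Total annual cost: 3.
No cover costs less than 3.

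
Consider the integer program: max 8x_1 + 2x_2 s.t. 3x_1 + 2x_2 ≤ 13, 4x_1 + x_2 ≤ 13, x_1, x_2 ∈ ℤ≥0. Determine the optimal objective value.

(x_1,x_2)=(3,1): 3·3+2·1=11≤13, 4·3+1·1=13≤13, objective 26.
(x_1,x_2)=(3,0): 3·3+2·0=9≤13, 4·3+1·0=12≤13, objective 24.
(x_1,x_2)=(2,2): 3·2+2·2=10≤13, 4·2+1·2=10≤13, objective 20.
(x_1,x_2)=(2,1): 3·2+2·1=8≤13, 4·2+1·1=9≤13, objective 18.
No feasible integer point exceeds 26.

26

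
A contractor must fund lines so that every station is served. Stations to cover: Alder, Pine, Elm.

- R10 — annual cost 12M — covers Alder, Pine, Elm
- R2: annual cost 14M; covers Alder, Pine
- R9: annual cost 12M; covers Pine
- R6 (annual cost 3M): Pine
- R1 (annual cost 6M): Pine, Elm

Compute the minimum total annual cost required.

This is an integer covering problem.
The greedy cost-per-new-station heuristic would pick R6 and R10 for 15, but a cheaper cover exists.
R10 alone covers Alder, Pine, Elm — every station.
Total annual cost: 12.
No cover costs less than 12.

12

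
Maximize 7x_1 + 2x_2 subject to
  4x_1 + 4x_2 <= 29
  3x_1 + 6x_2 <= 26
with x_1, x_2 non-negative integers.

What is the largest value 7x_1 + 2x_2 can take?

The continuous relaxation peaks at (7.25, 0) with value 50.75; rounding to a feasible lattice point costs some objective.
(x_1,x_2)=(7,0): 4·7+4·0=28≤29, 3·7+6·0=21≤26, objective 49.
(x_1,x_2)=(6,1): 4·6+4·1=28≤29, 3·6+6·1=24≤26, objective 44.
(x_1,x_2)=(6,0): 4·6+4·0=24≤29, 3·6+6·0=18≤26, objective 42.
Maximum is 49 at (x_1,x_2)=(7,0).

49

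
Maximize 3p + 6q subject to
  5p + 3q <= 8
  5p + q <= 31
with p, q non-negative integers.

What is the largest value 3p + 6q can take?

12

(p,q)=(0,2): 5·0+3·2=6≤8, 5·0+1·2=2≤31, objective 12.
(p,q)=(1,1): 5·1+3·1=8≤8, 5·1+1·1=6≤31, objective 9.
Maximum is 12 at (p,q)=(0,2).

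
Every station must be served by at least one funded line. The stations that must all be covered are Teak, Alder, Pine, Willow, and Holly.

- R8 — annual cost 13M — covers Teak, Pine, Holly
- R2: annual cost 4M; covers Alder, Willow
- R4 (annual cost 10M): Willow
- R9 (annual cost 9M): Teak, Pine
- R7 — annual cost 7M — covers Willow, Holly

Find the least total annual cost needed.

Choose R8 and R2: together they cover Teak, Alder, Pine, Willow, Holly — every station.
Total annual cost: 13 + 4 = 17.
No cover costs less than 17.

17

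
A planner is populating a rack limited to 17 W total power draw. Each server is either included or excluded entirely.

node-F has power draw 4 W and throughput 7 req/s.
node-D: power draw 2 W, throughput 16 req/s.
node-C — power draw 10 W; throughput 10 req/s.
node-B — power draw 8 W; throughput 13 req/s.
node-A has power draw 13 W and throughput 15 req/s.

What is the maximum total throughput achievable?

Take node-F, node-D, and node-B: power draw 4 + 2 + 8 = 14 ≤ 17, throughput 7 + 16 + 13 = 36.
No other feasible combination does better.

36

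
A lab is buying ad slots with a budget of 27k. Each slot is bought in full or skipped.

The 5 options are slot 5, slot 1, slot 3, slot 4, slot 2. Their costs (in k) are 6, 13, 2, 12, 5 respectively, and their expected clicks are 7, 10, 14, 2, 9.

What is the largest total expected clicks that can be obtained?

Allowing fractional choices, the relaxed optimum would be about 40.2, but ad slots are indivisible.
slot 1 + slot 3 + slot 2: cost 13 + 2 + 5 = 20 ≤ 27, expected clicks 10 + 14 + 9 = 33.
slot 5 + slot 1 + slot 3 + slot 2: cost 6 + 13 + 2 + 5 = 26 ≤ 27, expected clicks 7 + 10 + 14 + 9 = 40.
Best is slot 5, slot 1, slot 3, and slot 2 with total expected clicks 40.

40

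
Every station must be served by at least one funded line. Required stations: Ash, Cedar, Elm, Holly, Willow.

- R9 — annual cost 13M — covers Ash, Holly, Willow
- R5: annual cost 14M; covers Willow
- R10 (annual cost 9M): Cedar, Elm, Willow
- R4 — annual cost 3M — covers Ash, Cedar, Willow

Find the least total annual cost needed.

22

This is an integer covering problem.
The greedy cost-per-new-station heuristic would pick R4, R10, and R9 for 25, but a cheaper cover exists.
Choose R9 and R10: together they cover Ash, Cedar, Elm, Holly, Willow — every station.
Total annual cost: 13 + 9 = 22.
No cover costs less than 22.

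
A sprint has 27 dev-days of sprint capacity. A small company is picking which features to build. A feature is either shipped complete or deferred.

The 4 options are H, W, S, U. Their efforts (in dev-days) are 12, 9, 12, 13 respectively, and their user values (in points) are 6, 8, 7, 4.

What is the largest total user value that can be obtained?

Treat it as a binary knapsack problem.
H + W: effort 12 + 9 = 21 ≤ 27, user value 6 + 8 = 14.
W + S: effort 9 + 12 = 21 ≤ 27, user value 8 + 7 = 15.
H + S: effort 12 + 12 = 24 ≤ 27, user value 6 + 7 = 13.
Best is W and S with total user value 15.

15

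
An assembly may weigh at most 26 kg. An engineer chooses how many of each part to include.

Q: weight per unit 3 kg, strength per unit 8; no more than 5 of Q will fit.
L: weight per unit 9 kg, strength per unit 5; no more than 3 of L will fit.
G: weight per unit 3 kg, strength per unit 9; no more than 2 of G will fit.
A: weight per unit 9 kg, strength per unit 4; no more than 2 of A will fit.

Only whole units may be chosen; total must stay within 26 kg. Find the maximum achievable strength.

This is a bounded integer knapsack.
G has the best ratio (9/3); taking only G gives at most 2×9 = 18 (stopped by the supply cap of 2).
Mixing does better — 5×Q and 2×G: weight 21 ≤ 26, strength 5·8 + 2·9 = 58.

58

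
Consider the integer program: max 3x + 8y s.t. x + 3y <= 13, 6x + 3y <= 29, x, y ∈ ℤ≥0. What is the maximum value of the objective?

35

(x,y)=(1,4): 1·1+3·4=13≤13, 6·1+3·4=18≤29, objective 35.
(x,y)=(3,3): 1·3+3·3=12≤13, 6·3+3·3=27≤29, objective 33.
(x,y)=(0,4): 1·0+3·4=12≤13, 6·0+3·4=12≤29, objective 32.
No feasible integer point exceeds 35.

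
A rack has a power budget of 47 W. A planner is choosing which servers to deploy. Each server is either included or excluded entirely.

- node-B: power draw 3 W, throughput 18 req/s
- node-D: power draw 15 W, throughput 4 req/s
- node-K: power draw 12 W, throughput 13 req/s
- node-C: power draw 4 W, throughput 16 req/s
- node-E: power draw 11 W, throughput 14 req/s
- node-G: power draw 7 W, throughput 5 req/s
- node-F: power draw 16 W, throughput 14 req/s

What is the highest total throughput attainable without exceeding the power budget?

This is an integer program with binary decision variables.
Allowing fractional choices, the relaxed optimum would be about 75.7, but servers are indivisible.
node-B + node-C + node-E + node-G + node-F: power draw 3 + 4 + 11 + 7 + 16 = 41 ≤ 47, throughput 18 + 16 + 14 + 5 + 14 = 67.
node-B + node-K + node-C + node-E + node-G: power draw 3 + 12 + 4 + 11 + 7 = 37 ≤ 47, throughput 18 + 13 + 16 + 14 + 5 = 66.
node-B + node-K + node-C + node-E + node-F: power draw 3 + 12 + 4 + 11 + 16 = 46 ≤ 47, throughput 18 + 13 + 16 + 14 + 14 = 75.
Best is node-B, node-K, node-C, node-E, and node-F with total throughput 75.

75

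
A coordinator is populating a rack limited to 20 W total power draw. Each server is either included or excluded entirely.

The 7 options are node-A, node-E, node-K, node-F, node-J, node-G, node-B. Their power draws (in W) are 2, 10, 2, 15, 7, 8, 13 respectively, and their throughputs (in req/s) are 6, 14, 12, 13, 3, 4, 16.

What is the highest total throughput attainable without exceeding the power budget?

34

Take node-A, node-K, and node-B: power draw 2 + 2 + 13 = 17 ≤ 20, throughput 6 + 12 + 16 = 34.
No other feasible combination does better.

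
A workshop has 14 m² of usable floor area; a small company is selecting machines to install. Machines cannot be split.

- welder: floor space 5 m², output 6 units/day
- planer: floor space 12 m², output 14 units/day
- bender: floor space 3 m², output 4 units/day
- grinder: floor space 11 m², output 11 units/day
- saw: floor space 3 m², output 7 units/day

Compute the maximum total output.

18

bender + grinder: floor space 3 + 11 = 14 ≤ 14, output 4 + 11 = 15.
grinder + saw: floor space 11 + 3 = 14 ≤ 14, output 11 + 7 = 18.
welder + bender + saw: floor space 5 + 3 + 3 = 11 ≤ 14, output 6 + 4 + 7 = 17.
Best is grinder and saw with total output 18.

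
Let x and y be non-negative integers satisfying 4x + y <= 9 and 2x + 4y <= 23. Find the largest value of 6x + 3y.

(x,y)=(1,5) is feasible, giving 21.
(x,y)=(1,4) is feasible, giving 18.
(x,y)=(0,5) is feasible, giving 15.
The best lattice point is (1,5), giving 21.

21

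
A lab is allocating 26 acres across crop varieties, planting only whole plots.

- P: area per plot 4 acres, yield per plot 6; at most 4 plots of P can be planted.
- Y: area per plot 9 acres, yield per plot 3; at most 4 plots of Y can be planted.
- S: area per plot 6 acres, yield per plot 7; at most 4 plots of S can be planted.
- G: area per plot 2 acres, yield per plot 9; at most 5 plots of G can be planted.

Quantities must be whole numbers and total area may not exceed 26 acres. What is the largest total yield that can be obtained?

This is a bounded integer knapsack.
G has the best ratio (9/2); taking only G gives at most 5×9 = 45 (stopped by the supply cap of 5).
Mixing does better — 4×P and 5×G: area 26 ≤ 26, yield 4·6 + 5·9 = 69.

69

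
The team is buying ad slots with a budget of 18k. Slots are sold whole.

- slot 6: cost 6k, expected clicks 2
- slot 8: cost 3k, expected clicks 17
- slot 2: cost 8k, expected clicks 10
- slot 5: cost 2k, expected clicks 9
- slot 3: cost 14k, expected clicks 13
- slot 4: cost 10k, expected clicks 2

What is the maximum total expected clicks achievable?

36

Treat it as a binary knapsack problem.
Take slot 8, slot 2, and slot 5: cost 3 + 8 + 2 = 13 ≤ 18, expected clicks 17 + 10 + 9 = 36.
No other feasible combination does better.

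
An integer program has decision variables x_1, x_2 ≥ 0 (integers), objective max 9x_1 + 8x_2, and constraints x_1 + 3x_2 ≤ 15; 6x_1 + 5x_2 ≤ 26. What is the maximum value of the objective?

(x_1,x_2)=(1,4): 1·1+3·4=13≤15, 6·1+5·4=26≤26, objective 41.
(x_1,x_2)=(0,5): 1·0+3·5=15≤15, 6·0+5·5=25≤26, objective 40.
(x_1,x_2)=(1,3): 1·1+3·3=10≤15, 6·1+5·3=21≤26, objective 33.
Maximum is 41 at (x_1,x_2)=(1,4).

41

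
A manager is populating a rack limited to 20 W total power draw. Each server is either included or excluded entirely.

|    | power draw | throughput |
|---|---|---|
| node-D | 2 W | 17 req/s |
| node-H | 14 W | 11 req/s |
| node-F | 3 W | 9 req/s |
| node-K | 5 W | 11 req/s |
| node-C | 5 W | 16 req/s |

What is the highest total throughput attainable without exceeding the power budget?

Allowing fractional choices, the relaxed optimum would be about 56.9, but servers are indivisible.
node-D + node-K + node-C: power draw 2 + 5 + 5 = 12 ≤ 20, throughput 17 + 11 + 16 = 44.
node-D + node-F + node-K + node-C: power draw 2 + 3 + 5 + 5 = 15 ≤ 20, throughput 17 + 9 + 11 + 16 = 53.
node-D + node-F + node-C: power draw 2 + 3 + 5 = 10 ≤ 20, throughput 17 + 9 + 16 = 42.
Best is node-D, node-F, node-K, and node-C with total throughput 53.

53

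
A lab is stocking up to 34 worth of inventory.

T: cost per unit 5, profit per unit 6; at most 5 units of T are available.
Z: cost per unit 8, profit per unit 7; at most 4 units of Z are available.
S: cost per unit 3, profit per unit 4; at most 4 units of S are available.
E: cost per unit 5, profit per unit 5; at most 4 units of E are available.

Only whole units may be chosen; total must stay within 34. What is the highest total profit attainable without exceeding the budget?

This is a bounded integer knapsack.
S has the best ratio (4/3); taking only S gives at most 4×4 = 16 (stopped by the supply cap of 4).
Mixing does better — 5×T and 3×S: cost 34 ≤ 34, profit 5·6 + 3·4 = 42.

42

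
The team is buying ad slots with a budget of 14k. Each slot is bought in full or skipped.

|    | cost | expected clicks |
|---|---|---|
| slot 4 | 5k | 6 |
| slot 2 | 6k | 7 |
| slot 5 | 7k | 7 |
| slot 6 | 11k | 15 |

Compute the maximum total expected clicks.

15

slot 6: cost 11 ≤ 14, expected clicks 15.
slot 2 + slot 5: cost 6 + 7 = 13 ≤ 14, expected clicks 7 + 7 = 14.
Best is slot 6 with total expected clicks 15.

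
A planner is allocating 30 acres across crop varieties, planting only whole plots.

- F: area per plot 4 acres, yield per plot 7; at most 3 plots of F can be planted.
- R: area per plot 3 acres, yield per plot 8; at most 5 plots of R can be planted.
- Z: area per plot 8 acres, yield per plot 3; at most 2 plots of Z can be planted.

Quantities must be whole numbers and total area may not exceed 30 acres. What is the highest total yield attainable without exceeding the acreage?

61

This is a bounded integer knapsack.
2×F and 5×R: area 23 ≤ 30, yield 2·7 + 5·8 = 54.
3×F and 5×R: area 27 ≤ 30, yield 3·7 + 5·8 = 61.
Best is 61.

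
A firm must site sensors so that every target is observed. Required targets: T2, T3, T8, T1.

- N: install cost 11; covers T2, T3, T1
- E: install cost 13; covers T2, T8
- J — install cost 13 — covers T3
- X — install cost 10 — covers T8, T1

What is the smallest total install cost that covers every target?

Choose N and X: together they cover T2, T3, T8, T1 — every target.
Total install cost: 11 + 10 = 21.
No cover costs less than 21.

21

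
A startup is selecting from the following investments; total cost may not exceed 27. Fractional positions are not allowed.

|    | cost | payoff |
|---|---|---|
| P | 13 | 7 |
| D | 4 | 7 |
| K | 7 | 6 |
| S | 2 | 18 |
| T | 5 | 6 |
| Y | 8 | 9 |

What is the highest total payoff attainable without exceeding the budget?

46

Take D, K, S, T, and Y: cost 4 + 7 + 2 + 5 + 8 = 26 ≤ 27, payoff 7 + 6 + 18 + 6 + 9 = 46.
No other feasible combination does better.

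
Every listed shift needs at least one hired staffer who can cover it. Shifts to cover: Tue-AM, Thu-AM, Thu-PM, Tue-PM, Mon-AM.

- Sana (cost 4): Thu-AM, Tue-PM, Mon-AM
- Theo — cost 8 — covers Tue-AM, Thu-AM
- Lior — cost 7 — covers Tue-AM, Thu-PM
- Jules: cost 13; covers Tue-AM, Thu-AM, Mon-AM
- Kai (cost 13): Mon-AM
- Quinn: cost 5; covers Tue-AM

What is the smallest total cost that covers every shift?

This is a weighted set-cover instance.
Choose Sana and Lior: together they cover Tue-AM, Thu-AM, Thu-PM, Tue-PM, Mon-AM — every shift.
Total cost: 4 + 7 = 11.

11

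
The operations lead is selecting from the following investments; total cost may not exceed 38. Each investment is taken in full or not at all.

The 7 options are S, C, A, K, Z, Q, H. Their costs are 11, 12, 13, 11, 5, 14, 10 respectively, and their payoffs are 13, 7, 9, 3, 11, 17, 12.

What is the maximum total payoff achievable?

Take S, C, Z, and H: cost 11 + 12 + 5 + 10 = 38 ≤ 38, payoff 13 + 7 + 11 + 12 = 43.
No other feasible combination does better.

43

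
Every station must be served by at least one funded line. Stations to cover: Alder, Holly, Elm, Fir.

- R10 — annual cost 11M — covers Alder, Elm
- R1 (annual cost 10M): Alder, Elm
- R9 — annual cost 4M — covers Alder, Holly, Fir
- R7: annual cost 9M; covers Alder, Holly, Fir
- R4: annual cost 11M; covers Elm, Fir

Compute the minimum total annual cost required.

Choose R1 and R9: together they cover Alder, Holly, Elm, Fir — every station.
Total annual cost: 10 + 4 = 14.

14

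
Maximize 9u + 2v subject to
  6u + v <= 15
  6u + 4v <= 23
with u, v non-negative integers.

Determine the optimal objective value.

Relaxing integrality, the LP optimum is 23.83 at (u,v) = (2.06, 2.67), which is not an integer point.
(u,v)=(2,2) is feasible, giving 22.
(u,v)=(2,1) is feasible, giving 20.
(u,v)=(1,3) is feasible, giving 15.
The best lattice point is (2,2), giving 22.

22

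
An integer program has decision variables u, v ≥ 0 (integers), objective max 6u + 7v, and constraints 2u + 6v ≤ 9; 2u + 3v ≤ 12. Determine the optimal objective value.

(u,v)=(4,0): 2·4+6·0=8≤9, 2·4+3·0=8≤12, objective 24.
(u,v)=(3,0): 2·3+6·0=6≤9, 2·3+3·0=6≤12, objective 18.
Maximum is 24 at (u,v)=(4,0).

24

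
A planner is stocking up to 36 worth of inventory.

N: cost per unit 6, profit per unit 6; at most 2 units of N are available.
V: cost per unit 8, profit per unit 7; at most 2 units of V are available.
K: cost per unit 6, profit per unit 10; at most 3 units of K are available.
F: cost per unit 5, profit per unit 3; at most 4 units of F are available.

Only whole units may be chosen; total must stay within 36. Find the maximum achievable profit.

K has the best ratio (10/6); taking only K gives at most 3×10 = 30 (stopped by the supply cap of 3).
Mixing does better — 2×N, 3×K, and 1×F: cost 35 ≤ 36, profit 2·6 + 3·10 + 1·3 = 45.

45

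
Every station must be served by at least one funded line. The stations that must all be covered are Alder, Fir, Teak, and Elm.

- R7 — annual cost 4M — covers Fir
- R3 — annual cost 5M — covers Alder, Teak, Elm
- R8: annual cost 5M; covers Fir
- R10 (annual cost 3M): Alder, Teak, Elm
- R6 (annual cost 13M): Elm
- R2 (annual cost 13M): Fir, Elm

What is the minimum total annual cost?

7

This is a weighted set-cover instance.
Choose R7 and R10: together they cover Alder, Fir, Teak, Elm — every station.
Total annual cost: 4 + 3 = 7.
No cover costs less than 7.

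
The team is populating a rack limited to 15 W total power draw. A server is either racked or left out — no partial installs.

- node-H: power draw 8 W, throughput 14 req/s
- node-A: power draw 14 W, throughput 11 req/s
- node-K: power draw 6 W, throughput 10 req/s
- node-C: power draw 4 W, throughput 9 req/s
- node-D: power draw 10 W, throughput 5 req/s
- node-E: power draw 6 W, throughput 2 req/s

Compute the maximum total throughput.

24

Treat it as a binary knapsack problem.
Take node-H and node-K: power draw 8 + 6 = 14 ≤ 15, throughput 14 + 10 = 24.
No other feasible combination does better.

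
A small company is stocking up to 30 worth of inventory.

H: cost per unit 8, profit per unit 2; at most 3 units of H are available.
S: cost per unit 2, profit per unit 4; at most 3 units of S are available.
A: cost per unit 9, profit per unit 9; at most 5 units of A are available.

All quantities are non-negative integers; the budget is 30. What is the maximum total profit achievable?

3×S and 2×A: cost 24 ≤ 30, profit 3·4 + 2·9 = 30.
1×S and 3×A: cost 29 ≤ 30, profit 1·4 + 3·9 = 31.
Best is 31.

31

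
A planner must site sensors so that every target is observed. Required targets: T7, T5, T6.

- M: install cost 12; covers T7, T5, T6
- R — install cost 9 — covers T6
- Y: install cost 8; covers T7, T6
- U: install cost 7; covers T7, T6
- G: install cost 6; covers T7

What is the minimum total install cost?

12

The greedy cost-per-new-target heuristic would pick U and M for 19, but a cheaper cover exists.
M alone covers T7, T5, T6 — every target.
Total install cost: 12.
No cover costs less than 12.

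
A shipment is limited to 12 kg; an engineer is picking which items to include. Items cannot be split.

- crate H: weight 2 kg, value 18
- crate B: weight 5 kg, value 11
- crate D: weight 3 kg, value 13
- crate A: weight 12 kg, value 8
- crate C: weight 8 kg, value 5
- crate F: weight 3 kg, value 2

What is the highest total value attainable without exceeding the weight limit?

42

crate H + crate B + crate D: weight 2 + 5 + 3 = 10 ≤ 12, value 18 + 11 + 13 = 42.
crate H + crate D + crate F: weight 2 + 3 + 3 = 8 ≤ 12, value 18 + 13 + 2 = 33.
Best is crate H, crate B, and crate D with total value 42.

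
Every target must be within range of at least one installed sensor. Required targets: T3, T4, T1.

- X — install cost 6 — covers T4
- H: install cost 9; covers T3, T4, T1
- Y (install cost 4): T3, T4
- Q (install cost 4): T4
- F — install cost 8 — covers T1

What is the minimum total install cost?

9

This is a weighted set-cover instance.
The greedy cost-per-new-target heuristic would pick Y and F for 12, but a cheaper cover exists.
H alone covers T3, T4, T1 — every target.
Total install cost: 9.
No cover costs less than 9.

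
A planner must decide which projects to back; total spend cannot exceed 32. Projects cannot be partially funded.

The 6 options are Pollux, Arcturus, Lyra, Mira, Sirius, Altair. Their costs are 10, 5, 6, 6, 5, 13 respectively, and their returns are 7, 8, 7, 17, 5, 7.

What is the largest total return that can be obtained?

Take Pollux, Arcturus, Lyra, Mira, and Sirius: cost 10 + 5 + 6 + 6 + 5 = 32 ≤ 32, return 7 + 8 + 7 + 17 + 5 = 44.
No other feasible combination does better.

44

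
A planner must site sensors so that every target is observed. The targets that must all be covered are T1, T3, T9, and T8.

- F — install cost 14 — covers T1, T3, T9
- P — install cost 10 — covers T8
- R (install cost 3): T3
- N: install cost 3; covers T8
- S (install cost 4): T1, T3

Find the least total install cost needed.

The greedy cost-per-new-target heuristic would pick S, N, and F for 21, but a cheaper cover exists.
Choose F and N: together they cover T1, T3, T9, T8 — every target.
Total install cost: 14 + 3 = 17.
No cover costs less than 17.

17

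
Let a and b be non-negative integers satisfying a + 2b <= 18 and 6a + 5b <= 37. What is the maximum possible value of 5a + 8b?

56

Relaxing integrality, the LP optimum is 59.20 at (a,b) = (0, 7.4), which is not an integer point.
(a,b)=(0,7) is feasible, giving 56.
(a,b)=(1,6) is feasible, giving 53.
(a,b)=(0,6) is feasible, giving 48.
The best lattice point is (0,7), giving 56.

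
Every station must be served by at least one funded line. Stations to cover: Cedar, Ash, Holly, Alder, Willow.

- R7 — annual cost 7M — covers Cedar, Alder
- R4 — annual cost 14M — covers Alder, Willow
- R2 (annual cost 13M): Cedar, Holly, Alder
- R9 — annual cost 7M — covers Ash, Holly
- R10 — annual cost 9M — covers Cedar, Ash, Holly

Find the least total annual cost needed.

23

The greedy cost-per-new-station heuristic would pick R10, R7, and R4 for 30, but a cheaper cover exists.
Choose R4 and R10: together they cover Cedar, Ash, Holly, Alder, Willow — every station.
Total annual cost: 14 + 9 = 23.
No cover costs less than 23.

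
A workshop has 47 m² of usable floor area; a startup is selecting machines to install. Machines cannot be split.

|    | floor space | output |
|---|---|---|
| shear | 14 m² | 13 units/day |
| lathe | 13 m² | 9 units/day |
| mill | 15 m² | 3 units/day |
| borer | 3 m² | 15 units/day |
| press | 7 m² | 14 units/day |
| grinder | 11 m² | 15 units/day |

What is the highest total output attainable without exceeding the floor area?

This is an integer program with binary decision variables.
Allowing fractional choices, the relaxed optimum would be about 65.3, but machines are indivisible.
lathe + borer + press + grinder: floor space 13 + 3 + 7 + 11 = 34 ≤ 47, output 9 + 15 + 14 + 15 = 53.
shear + borer + press + grinder: floor space 14 + 3 + 7 + 11 = 35 ≤ 47, output 13 + 15 + 14 + 15 = 57.
shear + lathe + borer + grinder: floor space 14 + 13 + 3 + 11 = 41 ≤ 47, output 13 + 9 + 15 + 15 = 52.
Best is shear, borer, press, and grinder with total output 57.

57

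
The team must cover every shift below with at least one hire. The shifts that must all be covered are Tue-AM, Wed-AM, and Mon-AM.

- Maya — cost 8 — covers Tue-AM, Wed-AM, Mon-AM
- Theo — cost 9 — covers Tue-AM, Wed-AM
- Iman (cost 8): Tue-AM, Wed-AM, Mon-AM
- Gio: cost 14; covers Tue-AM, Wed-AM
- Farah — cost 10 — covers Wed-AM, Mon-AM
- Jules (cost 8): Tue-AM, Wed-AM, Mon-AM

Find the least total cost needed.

Maya alone covers Tue-AM, Wed-AM, Mon-AM — every shift.
Total cost: 8.
No cover costs less than 8.

8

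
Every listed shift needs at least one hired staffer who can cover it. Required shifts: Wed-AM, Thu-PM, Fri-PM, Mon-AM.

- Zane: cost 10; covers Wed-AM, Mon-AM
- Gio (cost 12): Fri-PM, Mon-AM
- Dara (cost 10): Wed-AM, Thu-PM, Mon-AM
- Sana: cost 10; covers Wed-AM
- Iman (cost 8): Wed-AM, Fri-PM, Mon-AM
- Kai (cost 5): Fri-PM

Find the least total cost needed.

15

The greedy cost-per-new-shift heuristic would pick Iman and Dara for 18, but a cheaper cover exists.
Choose Dara and Kai: together they cover Wed-AM, Thu-PM, Fri-PM, Mon-AM — every shift.
Total cost: 10 + 5 = 15.
No cover costs less than 15.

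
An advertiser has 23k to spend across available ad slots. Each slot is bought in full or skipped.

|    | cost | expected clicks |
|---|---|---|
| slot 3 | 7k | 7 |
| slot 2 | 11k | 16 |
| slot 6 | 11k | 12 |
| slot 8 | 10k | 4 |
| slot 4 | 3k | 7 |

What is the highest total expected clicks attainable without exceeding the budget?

30

slot 3 + slot 2 + slot 4: cost 7 + 11 + 3 = 21 ≤ 23, expected clicks 7 + 16 + 7 = 30.
slot 2 + slot 6: cost 11 + 11 = 22 ≤ 23, expected clicks 16 + 12 = 28.
Best is slot 3, slot 2, and slot 4 with total expected clicks 30.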